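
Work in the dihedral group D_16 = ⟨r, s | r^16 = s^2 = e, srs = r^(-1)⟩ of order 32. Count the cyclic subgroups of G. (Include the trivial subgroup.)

21

A cyclic subgroup of order d is generated by each of its φ(d) elements of order d, so the cyclic subgroups of order d number (#elements of order d)/φ(d).
Cyclic subgroups by order — order 1: 1; order 2: 17; order 4: 1; order 8: 1; order 16: 1.
Total: 21.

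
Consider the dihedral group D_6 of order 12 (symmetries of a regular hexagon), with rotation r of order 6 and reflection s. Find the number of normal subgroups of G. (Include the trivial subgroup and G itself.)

G has 16 subgroups. Checking conjugation-invariance by order — order 1: 1/1 normal; order 2: 1/7 normal; order 3: 1/1 normal; order 4: 0/3 normal; order 6: 3/3 normal; order 12: 1/1 normal.
Total normal subgroups: 7.

7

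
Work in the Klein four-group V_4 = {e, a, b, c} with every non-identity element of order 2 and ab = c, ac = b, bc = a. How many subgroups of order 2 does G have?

3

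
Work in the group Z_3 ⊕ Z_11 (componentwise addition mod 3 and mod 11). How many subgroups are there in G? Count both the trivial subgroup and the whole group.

4

|G| = 33, so by Lagrange every subgroup order divides 33. Divisors: 1, 3, 11, 33.
Subgroups by order — order 1: 1; order 3: 1; order 11: 1; order 33: 1.
Total: 1 + 1 + 1 + 1 = 4.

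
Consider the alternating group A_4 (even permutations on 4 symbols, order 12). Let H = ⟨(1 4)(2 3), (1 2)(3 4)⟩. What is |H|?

4

|⟨(1 4)(2 3)⟩| = 2 and |⟨(1 2)(3 4)⟩| = 2, so |H| is a multiple of lcm(2, 2) = 2 and divides |G| = 12.
Closing under the operation: H = {e, (1 2)(3 4), (1 3)(2 4), (1 4)(2 3)}, so |H| = 4.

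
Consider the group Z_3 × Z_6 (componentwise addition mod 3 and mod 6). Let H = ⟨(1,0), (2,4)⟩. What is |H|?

9

|⟨(1,0)⟩| = 3 and |⟨(2,4)⟩| = 3, so |H| is a multiple of lcm(3, 3) = 3 and divides |G| = 18.
Closing under the operation: H = {(0,0), (0,2), (0,4), (1,0), (1,2), (1,4), (2,0), (2,2), (2,4)}, so |H| = 9.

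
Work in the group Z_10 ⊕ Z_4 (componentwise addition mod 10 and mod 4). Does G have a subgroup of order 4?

4 | 40. A subgroup of order 4 is {(0,0), (0,1), (0,2), (0,3)}.

Yes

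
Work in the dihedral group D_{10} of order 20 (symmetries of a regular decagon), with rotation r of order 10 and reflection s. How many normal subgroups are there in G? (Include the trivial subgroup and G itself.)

7

G has 22 subgroups. Checking conjugation-invariance by order — order 1: 1/1 normal; order 2: 1/11 normal; order 4: 0/5 normal; order 5: 1/1 normal; order 10: 3/3 normal; order 20: 1/1 normal.
Total normal subgroups: 7.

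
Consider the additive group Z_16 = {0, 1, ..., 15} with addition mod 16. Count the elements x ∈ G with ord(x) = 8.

4

In a cyclic group of order 16, the number of elements of order d (for d | 16) is φ(d).
φ(8) = 4.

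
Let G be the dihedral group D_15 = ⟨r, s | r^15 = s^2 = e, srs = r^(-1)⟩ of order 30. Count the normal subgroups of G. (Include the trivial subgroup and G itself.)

5

G has 28 subgroups. Checking conjugation-invariance by order — order 1: 1/1 normal; order 2: 0/15 normal; order 3: 1/1 normal; order 5: 1/1 normal; order 6: 0/5 normal; order 10: 0/3 normal; order 15: 1/1 normal; order 30: 1/1 normal.
Total normal subgroups: 5.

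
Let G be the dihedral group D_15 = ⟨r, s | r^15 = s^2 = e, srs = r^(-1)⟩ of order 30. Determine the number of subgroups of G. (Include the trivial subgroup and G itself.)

28

|G| = 30, so by Lagrange every subgroup order divides 30. Divisors: 1, 2, 3, 5, 6, 10, 15, 30.
Subgroups by order — order 1: 1; order 2: 15; order 3: 1; order 5: 1; order 6: 5; order 10: 3; order 15: 1; order 30: 1.
Total: 1 + 15 + 1 + 1 + 5 + 3 + 1 + 1 = 28.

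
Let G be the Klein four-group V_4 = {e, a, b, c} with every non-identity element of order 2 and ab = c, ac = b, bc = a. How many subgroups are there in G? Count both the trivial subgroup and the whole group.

|G| = 4, so by Lagrange every subgroup order divides 4. Divisors: 1, 2, 4.
Subgroups by order — order 1: 1; order 2: 3; order 4: 1.
Total: 1 + 3 + 1 = 5.

5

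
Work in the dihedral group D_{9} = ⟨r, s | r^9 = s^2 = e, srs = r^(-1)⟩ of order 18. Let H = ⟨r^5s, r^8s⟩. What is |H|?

6

|⟨r^5s⟩| = 2 and |⟨r^8s⟩| = 2, so |H| is a multiple of lcm(2, 2) = 2 and divides |G| = 18.
Closing under the operation: H = {e, r^3, r^6, r^2s, r^5s, r^8s}, so |H| = 6.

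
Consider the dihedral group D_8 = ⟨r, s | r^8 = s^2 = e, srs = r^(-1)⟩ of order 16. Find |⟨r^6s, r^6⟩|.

8

|⟨r^6s⟩| = 2 and |⟨r^6⟩| = 4, so |H| is a multiple of lcm(2, 4) = 4 and divides |G| = 16.
Closing under the operation: H = {e, r^2, r^4, r^6, s, r^2s, r^4s, r^6s}, so |H| = 8.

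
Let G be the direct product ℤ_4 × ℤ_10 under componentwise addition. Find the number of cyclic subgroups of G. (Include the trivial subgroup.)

12

A cyclic subgroup of order d is generated by each of its φ(d) elements of order d, so the cyclic subgroups of order d number (#elements of order d)/φ(d).
Cyclic subgroups by order — order 1: 1; order 2: 3; order 4: 2; order 5: 1; order 10: 3; order 20: 2.
Total: 12.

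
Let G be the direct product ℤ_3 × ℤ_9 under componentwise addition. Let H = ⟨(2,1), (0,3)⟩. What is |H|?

|⟨(2,1)⟩| = 9 and |⟨(0,3)⟩| = 3, so |H| is a multiple of lcm(9, 3) = 9 and divides |G| = 27.
Closing under the operation: H = {(0,0), (0,3), (0,6), (1,2), (1,5), (1,8), (2,1), (2,4), (2,7)}, so |H| = 9.

9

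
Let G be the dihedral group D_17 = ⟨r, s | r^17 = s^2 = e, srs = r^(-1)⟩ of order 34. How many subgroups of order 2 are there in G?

|G| = 34 and 2 | 34, so subgroups of order 2 are possible by Lagrange.
The subgroups of order 2 are: {e, r^10s}; {e, r^11s}; {e, r^12s}; {e, r^13s}; … (17 in all).
So G has 17 subgroups of order 2.

17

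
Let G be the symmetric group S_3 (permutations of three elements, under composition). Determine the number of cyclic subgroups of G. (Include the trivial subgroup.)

Group the elements of G by the cyclic subgroup they generate; each cyclic subgroup of order d accounts for φ(d) elements.
Cyclic subgroups by order — order 1: 1; order 2: 3; order 3: 1.
Total: 5.

5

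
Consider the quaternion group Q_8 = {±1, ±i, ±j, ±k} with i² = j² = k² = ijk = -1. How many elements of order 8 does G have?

No element of G has order 8 (even though 8 | 8).

0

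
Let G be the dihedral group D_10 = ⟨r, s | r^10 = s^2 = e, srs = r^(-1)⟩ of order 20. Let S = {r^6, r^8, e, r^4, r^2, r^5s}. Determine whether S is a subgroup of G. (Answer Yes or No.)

No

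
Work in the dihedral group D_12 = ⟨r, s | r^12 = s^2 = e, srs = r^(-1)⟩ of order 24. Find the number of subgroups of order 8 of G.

|G| = 24 and 8 | 24, so subgroups of order 8 are possible by Lagrange.
The subgroups of order 8 are: {e, r^3, r^6, r^9, rs, r^4s, r^7s, r^10s}; {e, r^3, r^6, r^9, r^2s, r^5s, r^8s, r^11s}; {e, r^3, r^6, r^9, s, r^3s, r^6s, r^9s}.
So G has 3 subgroups of order 8.

3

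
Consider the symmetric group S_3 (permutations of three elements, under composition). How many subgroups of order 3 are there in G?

1

|G| = 6 and 3 | 6, so subgroups of order 3 are possible by Lagrange.
The subgroups of order 3 are: {e, (1 2 3), (1 3 2)}.
So G has 1 subgroup of order 3.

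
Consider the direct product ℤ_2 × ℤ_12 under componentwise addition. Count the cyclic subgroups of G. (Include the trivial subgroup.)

12

Group the elements of G by the cyclic subgroup they generate; each cyclic subgroup of order d accounts for φ(d) elements.
Cyclic subgroups by order — order 1: 1; order 2: 3; order 3: 1; order 4: 2; order 6: 3; order 12: 2.
Total: 12.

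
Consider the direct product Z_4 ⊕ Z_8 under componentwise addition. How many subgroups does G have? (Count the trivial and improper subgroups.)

22

|G| = 32, so by Lagrange every subgroup order divides 32. Divisors: 1, 2, 4, 8, 16, 32.
Subgroups by order — order 1: 1; order 2: 3; order 4: 7; order 8: 7; order 16: 3; order 32: 1.
Total: 1 + 3 + 7 + 7 + 3 + 1 = 22.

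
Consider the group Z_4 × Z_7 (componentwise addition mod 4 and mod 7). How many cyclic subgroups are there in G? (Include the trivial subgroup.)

Each element a generates a cyclic subgroup ⟨a⟩; distinct elements may generate the same one (a cyclic group of order d has φ(d) generators).
Cyclic subgroups by order — order 1: 1; order 2: 1; order 4: 1; order 7: 1; order 14: 1; order 28: 1.
Total: 6.

6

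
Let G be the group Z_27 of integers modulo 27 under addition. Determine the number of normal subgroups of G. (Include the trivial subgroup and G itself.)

4

G is abelian, so every subgroup is normal.
G has 4 subgroups in total, hence 4 normal subgroups.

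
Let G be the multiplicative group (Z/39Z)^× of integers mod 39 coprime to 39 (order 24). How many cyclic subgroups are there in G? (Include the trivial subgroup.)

12

Group the elements of G by the cyclic subgroup they generate; each cyclic subgroup of order d accounts for φ(d) elements.
Cyclic subgroups by order — order 1: 1; order 2: 3; order 3: 1; order 4: 2; order 6: 3; order 12: 2.
Total: 12.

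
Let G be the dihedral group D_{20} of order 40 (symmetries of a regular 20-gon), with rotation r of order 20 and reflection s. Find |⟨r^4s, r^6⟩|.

20

|⟨r^4s⟩| = 2 and |⟨r^6⟩| = 10, so |H| is a multiple of lcm(2, 10) = 10 and divides |G| = 40.
Closing under the operation: H = {e, r^2, r^4, r^6, r^8, r^10, r^12, r^14, r^16, r^18, s, r^2s, r^4s, r^6s, r^8s, r^10s, r^12s, r^14s, r^16s, r^18s}, so |H| = 20.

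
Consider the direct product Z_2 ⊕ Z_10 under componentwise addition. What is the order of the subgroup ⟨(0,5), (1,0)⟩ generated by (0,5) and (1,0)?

4

|⟨(0,5)⟩| = 2 and |⟨(1,0)⟩| = 2, so |H| is a multiple of lcm(2, 2) = 2 and divides |G| = 20.
Closing under the operation: H = {(0,0), (0,5), (1,0), (1,5)}, so |H| = 4.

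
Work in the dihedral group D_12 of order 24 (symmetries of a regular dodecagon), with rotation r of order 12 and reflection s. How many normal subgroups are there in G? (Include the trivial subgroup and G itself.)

9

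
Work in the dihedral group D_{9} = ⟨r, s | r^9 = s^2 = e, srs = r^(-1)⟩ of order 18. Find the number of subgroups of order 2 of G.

9

|G| = 18 and 2 | 18, so subgroups of order 2 are possible by Lagrange.
The subgroups of order 2 are: {e, r^2s}; {e, r^3s}; {e, r^4s}; {e, r^5s}; … (9 in all).
So G has 9 subgroups of order 2.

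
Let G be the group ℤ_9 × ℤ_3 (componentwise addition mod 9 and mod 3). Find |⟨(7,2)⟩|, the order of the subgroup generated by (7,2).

The order of (7,2) in Z_9 × Z_3 is lcm(ord(7) in Z_9, ord(2) in Z_3).
ord(7) = 9 and ord(2) = 3, so |⟨(7,2)⟩| = lcm(9, 3) = 9.

9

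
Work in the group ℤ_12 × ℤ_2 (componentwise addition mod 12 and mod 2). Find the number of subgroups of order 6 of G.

3

|G| = 24 and 6 | 24, so subgroups of order 6 are possible by Lagrange.
The subgroups of order 6 are: {(0,0), (0,1), (4,0), (4,1), (8,0), (8,1)}; {(0,0), (2,0), (4,0), (6,0), (8,0), (10,0)}; {(0,0), (2,1), (4,0), (6,1), (8,0), (10,1)}.
So G has 3 subgroups of order 6.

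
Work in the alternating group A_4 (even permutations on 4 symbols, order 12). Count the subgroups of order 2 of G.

|G| = 12 and 2 | 12, so subgroups of order 2 are possible by Lagrange.
The subgroups of order 2 are: {e, (1 2)(3 4)}; {e, (1 3)(2 4)}; {e, (1 4)(2 3)}.
So G has 3 subgroups of order 2.

3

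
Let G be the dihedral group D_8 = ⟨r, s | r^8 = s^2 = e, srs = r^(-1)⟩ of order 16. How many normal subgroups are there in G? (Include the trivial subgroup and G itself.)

G has 19 subgroups. Checking conjugation-invariance by order — order 1: 1/1 normal; order 2: 1/9 normal; order 4: 1/5 normal; order 8: 3/3 normal; order 16: 1/1 normal.
Total normal subgroups: 7.

7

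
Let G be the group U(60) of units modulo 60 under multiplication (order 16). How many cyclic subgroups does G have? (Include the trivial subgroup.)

A cyclic subgroup of order d is generated by each of its φ(d) elements of order d, so the cyclic subgroups of order d number (#elements of order d)/φ(d).
Cyclic subgroups by order — order 1: 1; order 2: 7; order 4: 4.
Total: 12.

12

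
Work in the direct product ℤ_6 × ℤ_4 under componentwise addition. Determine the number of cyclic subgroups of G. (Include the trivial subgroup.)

12

Each element a generates a cyclic subgroup ⟨a⟩; distinct elements may generate the same one (a cyclic group of order d has φ(d) generators).
Cyclic subgroups by order — order 1: 1; order 2: 3; order 3: 1; order 4: 2; order 6: 3; order 12: 2.
Total: 12.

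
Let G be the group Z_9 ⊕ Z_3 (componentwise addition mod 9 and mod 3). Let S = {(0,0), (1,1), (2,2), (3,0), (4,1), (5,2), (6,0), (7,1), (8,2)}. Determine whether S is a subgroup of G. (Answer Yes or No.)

|S| = 9 divides |G| = 27, consistent with Lagrange.
S contains the identity, every element's inverse is in S, and S is closed under +: it is a subgroup.
In fact S = ⟨(7,1)⟩.

Yes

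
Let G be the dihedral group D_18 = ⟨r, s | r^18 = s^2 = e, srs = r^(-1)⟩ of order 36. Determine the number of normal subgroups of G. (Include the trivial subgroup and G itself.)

9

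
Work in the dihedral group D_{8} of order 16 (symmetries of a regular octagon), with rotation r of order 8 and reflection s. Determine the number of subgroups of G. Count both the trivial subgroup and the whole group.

19

|G| = 16, so by Lagrange every subgroup order divides 16. Divisors: 1, 2, 4, 8, 16.
Subgroups by order — order 1: 1; order 2: 9; order 4: 5; order 8: 3; order 16: 1.
Total: 1 + 9 + 5 + 3 + 1 = 19.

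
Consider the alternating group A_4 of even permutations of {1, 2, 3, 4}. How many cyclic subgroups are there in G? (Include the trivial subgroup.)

8

Group the elements of G by the cyclic subgroup they generate; each cyclic subgroup of order d accounts for φ(d) elements.
Cyclic subgroups by order — order 1: 1; order 2: 3; order 3: 4.
Total: 8.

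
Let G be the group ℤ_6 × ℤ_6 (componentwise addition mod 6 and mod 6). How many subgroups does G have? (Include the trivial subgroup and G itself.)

30

|G| = 36, so by Lagrange every subgroup order divides 36. Divisors: 1, 2, 3, 4, 6, 9, 12, 18, 36.
Subgroups by order — order 1: 1; order 2: 3; order 3: 4; order 4: 1; order 6: 12; order 9: 1; order 12: 4; order 18: 3; order 36: 1.
Total: 1 + 3 + 4 + 1 + 12 + 1 + 4 + 3 + 1 = 30.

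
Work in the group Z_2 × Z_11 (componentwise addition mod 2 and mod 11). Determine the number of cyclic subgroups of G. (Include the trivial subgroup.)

4

Group the elements of G by the cyclic subgroup they generate; each cyclic subgroup of order d accounts for φ(d) elements.
Cyclic subgroups by order — order 1: 1; order 2: 1; order 11: 1; order 22: 1.
Total: 4.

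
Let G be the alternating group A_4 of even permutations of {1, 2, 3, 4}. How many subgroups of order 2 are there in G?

3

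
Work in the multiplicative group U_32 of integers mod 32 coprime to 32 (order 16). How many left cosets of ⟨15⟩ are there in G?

|⟨15⟩| = 2 and |G| = 16.
By Lagrange, [G : H] = |G|/|H| = 16/2 = 8.

8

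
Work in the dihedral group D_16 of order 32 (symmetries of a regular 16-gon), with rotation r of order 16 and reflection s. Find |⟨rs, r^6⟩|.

16

|⟨rs⟩| = 2 and |⟨r^6⟩| = 8, so |H| is a multiple of lcm(2, 8) = 8 and divides |G| = 32.
Closing under the operation: H = {e, r^2, r^4, r^6, r^8, r^10, r^12, r^14, rs, r^3s, r^5s, r^7s, r^9s, r^11s, r^13s, r^15s}, so |H| = 16.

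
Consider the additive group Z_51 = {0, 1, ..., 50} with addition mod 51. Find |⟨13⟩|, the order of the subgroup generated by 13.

In Z_51, the order of an element a is n/gcd(a, n).
gcd(13, 51) = 1, so |⟨13⟩| = 51/1 = 51.

51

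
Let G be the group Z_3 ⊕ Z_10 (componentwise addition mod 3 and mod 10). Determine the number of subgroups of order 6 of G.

1

|G| = 30 and 6 | 30, so subgroups of order 6 are possible by Lagrange.
The subgroups of order 6 are: {(0,0), (0,5), (1,0), (1,5), (2,0), (2,5)}.
So G has 1 subgroup of order 6.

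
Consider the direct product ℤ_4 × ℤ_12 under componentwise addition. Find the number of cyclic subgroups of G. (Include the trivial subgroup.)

A cyclic subgroup of order d is generated by each of its φ(d) elements of order d, so the cyclic subgroups of order d number (#elements of order d)/φ(d).
Cyclic subgroups by order — order 1: 1; order 2: 3; order 3: 1; order 4: 6; order 6: 3; order 12: 6.
Total: 20.

20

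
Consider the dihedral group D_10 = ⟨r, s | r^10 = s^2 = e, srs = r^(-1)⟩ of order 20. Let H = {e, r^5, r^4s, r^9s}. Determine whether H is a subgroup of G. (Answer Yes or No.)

|H| = 4 divides |G| = 20, consistent with Lagrange.
H contains the identity, every element's inverse is in H, and H is closed under ·: it is a subgroup.

Yes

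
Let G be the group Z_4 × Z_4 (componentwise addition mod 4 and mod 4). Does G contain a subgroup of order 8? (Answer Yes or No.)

8 | 16. A subgroup of order 8 is {(0,0), (0,1), (0,2), (0,3), (2,0), (2,1), (2,2), (2,3)}.

Yes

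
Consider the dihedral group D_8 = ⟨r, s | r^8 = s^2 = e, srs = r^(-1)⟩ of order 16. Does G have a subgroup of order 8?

8 | 16. A subgroup of order 8 is {e, r, r^2, r^3, r^4, r^5, r^6, r^7}.

Yes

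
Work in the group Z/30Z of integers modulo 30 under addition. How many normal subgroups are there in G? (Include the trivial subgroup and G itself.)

8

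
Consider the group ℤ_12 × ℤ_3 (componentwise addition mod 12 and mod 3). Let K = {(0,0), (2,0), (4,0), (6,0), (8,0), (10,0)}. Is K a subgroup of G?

|K| = 6 divides |G| = 36, consistent with Lagrange.
K contains the identity, every element's inverse is in K, and K is closed under +: it is a subgroup.
In fact K = ⟨(10,0)⟩.

Yes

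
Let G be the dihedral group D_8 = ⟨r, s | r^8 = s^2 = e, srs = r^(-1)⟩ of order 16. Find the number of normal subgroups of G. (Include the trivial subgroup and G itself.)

G has 19 subgroups. Checking conjugation-invariance by order — order 1: 1/1 normal; order 2: 1/9 normal; order 4: 1/5 normal; order 8: 3/3 normal; order 16: 1/1 normal.
Total normal subgroups: 7.

7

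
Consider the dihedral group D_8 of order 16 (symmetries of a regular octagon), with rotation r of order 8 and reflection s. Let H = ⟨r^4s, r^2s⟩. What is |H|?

8

|⟨r^4s⟩| = 2 and |⟨r^2s⟩| = 2, so |H| is a multiple of lcm(2, 2) = 2 and divides |G| = 16.
Closing under the operation: H = {e, r^2, r^4, r^6, s, r^2s, r^4s, r^6s}, so |H| = 8.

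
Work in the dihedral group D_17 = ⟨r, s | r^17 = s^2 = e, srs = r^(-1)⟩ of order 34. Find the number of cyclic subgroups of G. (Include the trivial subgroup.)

Group the elements of G by the cyclic subgroup they generate; each cyclic subgroup of order d accounts for φ(d) elements.
Cyclic subgroups by order — order 1: 1; order 2: 17; order 17: 1.
Total: 19.

19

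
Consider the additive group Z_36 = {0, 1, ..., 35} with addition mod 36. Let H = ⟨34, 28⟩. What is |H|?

|⟨34⟩| = 18 and |⟨28⟩| = 9, so |H| is a multiple of lcm(18, 9) = 18 and divides |G| = 36.
Closing under the operation: H = {0, 2, 4, 6, 8, 10, 12, 14, 16, 18, 20, 22, 24, 26, 28, 30, 32, 34}, so |H| = 18.

18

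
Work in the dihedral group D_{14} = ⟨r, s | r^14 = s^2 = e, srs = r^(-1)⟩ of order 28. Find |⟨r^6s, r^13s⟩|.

4

|⟨r^6s⟩| = 2 and |⟨r^13s⟩| = 2, so |H| is a multiple of lcm(2, 2) = 2 and divides |G| = 28.
Closing under the operation: H = {e, r^7, r^6s, r^13s}, so |H| = 4.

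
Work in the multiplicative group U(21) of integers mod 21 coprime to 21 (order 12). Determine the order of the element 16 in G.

Compute successive powers of 16 mod 21: 16, 4, 1; 16^3 ≡ 1 (mod 21).
So |⟨16⟩| = 3.

3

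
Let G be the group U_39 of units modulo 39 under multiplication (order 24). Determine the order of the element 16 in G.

3

Compute successive powers of 16 mod 39: 16, 22, 1; 16^3 ≡ 1 (mod 39).
So |⟨16⟩| = 3.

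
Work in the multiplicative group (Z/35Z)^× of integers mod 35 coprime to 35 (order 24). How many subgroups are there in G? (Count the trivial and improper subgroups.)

16

|G| = 24, so by Lagrange every subgroup order divides 24. Divisors: 1, 2, 3, 4, 6, 8, 12, 24.
Subgroups by order — order 1: 1; order 2: 3; order 3: 1; order 4: 3; order 6: 3; order 8: 1; order 12: 3; order 24: 1.
Total: 1 + 3 + 1 + 3 + 3 + 1 + 3 + 1 = 16.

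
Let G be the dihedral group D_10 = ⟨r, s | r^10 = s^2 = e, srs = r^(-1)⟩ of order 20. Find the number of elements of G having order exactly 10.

4

The elements of order 10 are: r, r^3, r^7, r^9.
That's 4.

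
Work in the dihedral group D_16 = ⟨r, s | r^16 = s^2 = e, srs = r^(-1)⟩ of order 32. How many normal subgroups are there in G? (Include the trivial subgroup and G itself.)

8

G has 36 subgroups. Checking conjugation-invariance by order — order 1: 1/1 normal; order 2: 1/17 normal; order 4: 1/9 normal; order 8: 1/5 normal; order 16: 3/3 normal; order 32: 1/1 normal.
Total normal subgroups: 8.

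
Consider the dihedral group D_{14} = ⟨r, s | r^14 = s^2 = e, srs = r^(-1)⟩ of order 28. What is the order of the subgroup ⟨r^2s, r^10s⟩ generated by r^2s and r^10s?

|⟨r^2s⟩| = 2 and |⟨r^10s⟩| = 2, so |H| is a multiple of lcm(2, 2) = 2 and divides |G| = 28.
Closing under the operation: H = {e, r^2, r^4, r^6, r^8, r^10, r^12, s, r^2s, r^4s, r^6s, r^8s, r^10s, r^12s}, so |H| = 14.

14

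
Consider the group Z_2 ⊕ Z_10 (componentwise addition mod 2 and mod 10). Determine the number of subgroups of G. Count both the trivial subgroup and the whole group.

10

|G| = 20, so by Lagrange every subgroup order divides 20. Divisors: 1, 2, 4, 5, 10, 20.
Subgroups by order — order 1: 1; order 2: 3; order 4: 1; order 5: 1; order 10: 3; order 20: 1.
Total: 1 + 3 + 1 + 1 + 3 + 1 = 10.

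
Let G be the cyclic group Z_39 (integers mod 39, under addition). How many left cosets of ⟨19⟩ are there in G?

|⟨19⟩| = 39 and |G| = 39.
By Lagrange, [G : H] = |G|/|H| = 39/39 = 1.

1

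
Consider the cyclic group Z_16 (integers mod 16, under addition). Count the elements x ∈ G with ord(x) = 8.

In a cyclic group of order 16, the number of elements of order d (for d | 16) is φ(d).
φ(8) = 4.

4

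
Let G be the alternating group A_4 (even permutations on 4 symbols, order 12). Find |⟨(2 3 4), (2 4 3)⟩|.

3

|⟨(2 3 4)⟩| = 3 and |⟨(2 4 3)⟩| = 3, so |H| is a multiple of lcm(3, 3) = 3 and divides |G| = 12.
Closing under the operation: H = {e, (2 3 4), (2 4 3)}, so |H| = 3.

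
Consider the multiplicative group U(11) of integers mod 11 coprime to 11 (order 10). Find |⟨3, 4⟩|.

|⟨3⟩| = 5 and |⟨4⟩| = 5, so |H| is a multiple of lcm(5, 5) = 5 and divides |G| = 10.
Closing under the operation: H = {1, 3, 4, 5, 9}, so |H| = 5.

5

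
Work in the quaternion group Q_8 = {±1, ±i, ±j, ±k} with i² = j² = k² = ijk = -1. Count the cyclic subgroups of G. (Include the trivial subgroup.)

5

Each element a generates a cyclic subgroup ⟨a⟩; distinct elements may generate the same one (a cyclic group of order d has φ(d) generators).
Cyclic subgroups by order — order 1: 1; order 2: 1; order 4: 3.
Total: 5.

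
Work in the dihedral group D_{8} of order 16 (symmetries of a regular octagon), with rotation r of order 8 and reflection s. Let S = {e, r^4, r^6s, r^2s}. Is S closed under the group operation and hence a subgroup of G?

Yes

|S| = 4 divides |G| = 16, consistent with Lagrange.
S contains the identity, every element's inverse is in S, and S is closed under ·: it is a subgroup.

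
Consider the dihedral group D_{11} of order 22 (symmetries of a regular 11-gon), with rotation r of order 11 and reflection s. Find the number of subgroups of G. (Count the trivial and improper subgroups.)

|G| = 22, so by Lagrange every subgroup order divides 22. Divisors: 1, 2, 11, 22.
Subgroups by order — order 1: 1; order 2: 11; order 11: 1; order 22: 1.
Total: 1 + 11 + 1 + 1 = 14.

14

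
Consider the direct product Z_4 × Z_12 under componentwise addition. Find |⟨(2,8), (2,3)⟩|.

24

|⟨(2,8)⟩| = 6 and |⟨(2,3)⟩| = 4, so |H| is a multiple of lcm(6, 4) = 12 and divides |G| = 48.
Closing under the operation: H = {(0,0), (0,1), (0,2), (0,3), (0,4), (0,5), (0,6), (0,7), (0,8), (0,9), (0,10), (0,11), (2,0), (2,1), (2,2), (2,3), (2,4), (2,5), (2,6), (2,7), (2,8), (2,9), (2,10), (2,11)}, so |H| = 24.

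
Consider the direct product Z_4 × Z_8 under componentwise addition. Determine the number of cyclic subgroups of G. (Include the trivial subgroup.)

A cyclic subgroup of order d is generated by each of its φ(d) elements of order d, so the cyclic subgroups of order d number (#elements of order d)/φ(d).
Cyclic subgroups by order — order 1: 1; order 2: 3; order 4: 6; order 8: 4.
Total: 14.

14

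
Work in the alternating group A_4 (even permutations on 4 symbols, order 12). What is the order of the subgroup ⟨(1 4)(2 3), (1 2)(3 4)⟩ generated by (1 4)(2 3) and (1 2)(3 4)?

4

|⟨(1 4)(2 3)⟩| = 2 and |⟨(1 2)(3 4)⟩| = 2, so |H| is a multiple of lcm(2, 2) = 2 and divides |G| = 12.
Closing under the operation: H = {e, (1 2)(3 4), (1 3)(2 4), (1 4)(2 3)}, so |H| = 4.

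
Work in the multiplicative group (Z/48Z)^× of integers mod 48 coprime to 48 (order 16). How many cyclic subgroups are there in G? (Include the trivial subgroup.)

12

Group the elements of G by the cyclic subgroup they generate; each cyclic subgroup of order d accounts for φ(d) elements.
Cyclic subgroups by order — order 1: 1; order 2: 7; order 4: 4.
Total: 12.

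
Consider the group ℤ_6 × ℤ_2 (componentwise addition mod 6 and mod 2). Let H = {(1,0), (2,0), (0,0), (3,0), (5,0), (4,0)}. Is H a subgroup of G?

Yes

|H| = 6 divides |G| = 12, consistent with Lagrange.
H contains the identity, every element's inverse is in H, and H is closed under +: it is a subgroup.
In fact H = ⟨(5,0)⟩.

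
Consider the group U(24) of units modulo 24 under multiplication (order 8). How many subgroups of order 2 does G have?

|G| = 8 and 2 | 8, so subgroups of order 2 are possible by Lagrange.
The subgroups of order 2 are: {1, 11}; {1, 13}; {1, 17}; {1, 19}; … (7 in all).
So G has 7 subgroups of order 2.

7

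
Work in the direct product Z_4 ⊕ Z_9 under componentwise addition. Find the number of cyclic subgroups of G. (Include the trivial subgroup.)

9

Group the elements of G by the cyclic subgroup they generate; each cyclic subgroup of order d accounts for φ(d) elements.
Cyclic subgroups by order — order 1: 1; order 2: 1; order 3: 1; order 4: 1; order 6: 1; order 9: 1; order 12: 1; order 18: 1; order 36: 1.
Total: 9.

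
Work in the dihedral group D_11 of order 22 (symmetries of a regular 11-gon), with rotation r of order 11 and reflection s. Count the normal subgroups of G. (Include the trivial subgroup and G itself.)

G has 14 subgroups. Checking conjugation-invariance by order — order 1: 1/1 normal; order 2: 0/11 normal; order 11: 1/1 normal; order 22: 1/1 normal.
Total normal subgroups: 3.

3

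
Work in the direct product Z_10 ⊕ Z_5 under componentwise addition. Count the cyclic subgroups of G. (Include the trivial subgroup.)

Group the elements of G by the cyclic subgroup they generate; each cyclic subgroup of order d accounts for φ(d) elements.
Cyclic subgroups by order — order 1: 1; order 2: 1; order 5: 6; order 10: 6.
Total: 14.

14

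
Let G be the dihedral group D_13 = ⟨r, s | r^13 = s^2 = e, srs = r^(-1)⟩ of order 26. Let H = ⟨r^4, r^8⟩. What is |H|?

13

|⟨r^4⟩| = 13 and |⟨r^8⟩| = 13, so |H| is a multiple of lcm(13, 13) = 13 and divides |G| = 26.
Closing under the operation: H = {e, r, r^2, r^3, r^4, r^5, r^6, r^7, r^8, r^9, r^10, r^11, r^12}, so |H| = 13.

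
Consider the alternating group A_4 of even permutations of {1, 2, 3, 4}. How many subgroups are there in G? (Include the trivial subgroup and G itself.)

|G| = 12, so by Lagrange every subgroup order divides 12. Divisors: 1, 2, 3, 4, 6, 12.
Subgroups by order — order 1: 1; order 2: 3; order 3: 4; order 4: 1; order 6: 0; order 12: 1.
Total: 1 + 3 + 4 + 1 + 0 + 1 = 10.

10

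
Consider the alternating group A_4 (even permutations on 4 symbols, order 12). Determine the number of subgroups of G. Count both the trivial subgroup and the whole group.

10

|G| = 12, so by Lagrange every subgroup order divides 12. Divisors: 1, 2, 3, 4, 6, 12.
Subgroups by order — order 1: 1; order 2: 3; order 3: 4; order 4: 1; order 6: 0; order 12: 1.
Total: 1 + 3 + 4 + 1 + 0 + 1 = 10.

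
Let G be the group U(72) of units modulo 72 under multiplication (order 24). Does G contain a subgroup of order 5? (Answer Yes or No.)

5 does not divide |G| = 24, so by Lagrange no subgroup of order 5 exists.

No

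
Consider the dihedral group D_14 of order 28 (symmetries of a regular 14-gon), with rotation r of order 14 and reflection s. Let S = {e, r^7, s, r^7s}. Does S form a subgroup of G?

|S| = 4 divides |G| = 28, consistent with Lagrange.
S contains the identity, every element's inverse is in S, and S is closed under ·: it is a subgroup.

Yes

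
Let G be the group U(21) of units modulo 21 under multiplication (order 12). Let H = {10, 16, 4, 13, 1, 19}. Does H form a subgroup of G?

|H| = 6 divides |G| = 12, consistent with Lagrange.
H contains the identity, every element's inverse is in H, and H is closed under ·: it is a subgroup.
In fact H = ⟨19⟩.

Yes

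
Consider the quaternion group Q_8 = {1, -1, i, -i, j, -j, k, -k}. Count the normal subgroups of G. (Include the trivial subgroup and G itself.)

6

G has 6 subgroups. Checking conjugation-invariance by order — order 1: 1/1 normal; order 2: 1/1 normal; order 4: 3/3 normal; order 8: 1/1 normal.
Total normal subgroups: 6.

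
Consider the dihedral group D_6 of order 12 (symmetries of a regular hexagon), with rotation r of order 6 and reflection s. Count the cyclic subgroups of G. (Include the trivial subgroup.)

10

A cyclic subgroup of order d is generated by each of its φ(d) elements of order d, so the cyclic subgroups of order d number (#elements of order d)/φ(d).
Cyclic subgroups by order — order 1: 1; order 2: 7; order 3: 1; order 6: 1.
Total: 10.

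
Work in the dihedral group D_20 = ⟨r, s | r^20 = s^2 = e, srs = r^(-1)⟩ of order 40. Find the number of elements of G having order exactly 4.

The elements of order 4 are: r^5, r^15.
That's 2.

2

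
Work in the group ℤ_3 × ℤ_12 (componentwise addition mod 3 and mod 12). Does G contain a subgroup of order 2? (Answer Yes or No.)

2 | 36. A subgroup of order 2 is {(0,0), (0,6)}.

Yes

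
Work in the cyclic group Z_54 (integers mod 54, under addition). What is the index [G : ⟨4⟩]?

2

|⟨4⟩| = 27 and |G| = 54.
By Lagrange, [G : H] = |G|/|H| = 54/27 = 2.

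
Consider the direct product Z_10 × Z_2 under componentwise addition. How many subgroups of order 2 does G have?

3

|G| = 20 and 2 | 20, so subgroups of order 2 are possible by Lagrange.
The subgroups of order 2 are: {(0,0), (0,1)}; {(0,0), (5,0)}; {(0,0), (5,1)}.
So G has 3 subgroups of order 2.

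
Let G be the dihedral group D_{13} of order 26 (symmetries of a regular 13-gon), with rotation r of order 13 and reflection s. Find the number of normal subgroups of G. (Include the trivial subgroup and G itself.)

G has 16 subgroups. Checking conjugation-invariance by order — order 1: 1/1 normal; order 2: 0/13 normal; order 13: 1/1 normal; order 26: 1/1 normal.
Total normal subgroups: 3.

3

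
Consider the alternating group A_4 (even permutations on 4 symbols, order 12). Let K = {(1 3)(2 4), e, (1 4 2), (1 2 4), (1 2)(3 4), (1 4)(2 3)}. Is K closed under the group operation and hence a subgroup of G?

Closure fails: (1 2)(3 4) ∘ (1 2 4) = (2 3 4) ∉ K. So K is not a subgroup.

No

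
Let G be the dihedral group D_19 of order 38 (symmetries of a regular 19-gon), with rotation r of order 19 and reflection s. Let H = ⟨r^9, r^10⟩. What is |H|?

19

|⟨r^9⟩| = 19 and |⟨r^10⟩| = 19, so |H| is a multiple of lcm(19, 19) = 19 and divides |G| = 38.
Closing under the operation: H = {e, r, r^2, r^3, r^4, r^5, r^6, r^7, r^8, r^9, r^10, r^11, r^12, r^13, r^14, r^15, r^16, r^17, r^18}, so |H| = 19.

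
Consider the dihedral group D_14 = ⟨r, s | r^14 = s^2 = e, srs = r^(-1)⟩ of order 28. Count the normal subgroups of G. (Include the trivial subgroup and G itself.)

7

G has 28 subgroups. Checking conjugation-invariance by order — order 1: 1/1 normal; order 2: 1/15 normal; order 4: 0/7 normal; order 7: 1/1 normal; order 14: 3/3 normal; order 28: 1/1 normal.
Total normal subgroups: 7.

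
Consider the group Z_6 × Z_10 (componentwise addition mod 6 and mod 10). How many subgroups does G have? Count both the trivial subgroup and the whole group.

20

|G| = 60, so by Lagrange every subgroup order divides 60. Divisors: 1, 2, 3, 4, 5, 6, 10, 12, 15, 20, 30, 60.
Subgroups by order — order 1: 1; order 2: 3; order 3: 1; order 4: 1; order 5: 1; order 6: 3; order 10: 3; order 12: 1; order 15: 1; order 20: 1; order 30: 3; order 60: 1.
Total: 1 + 3 + 1 + 1 + 1 + 3 + 3 + 1 + 1 + 1 + 3 + 1 = 20.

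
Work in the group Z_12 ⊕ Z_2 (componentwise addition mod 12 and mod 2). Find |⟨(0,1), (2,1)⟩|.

|⟨(0,1)⟩| = 2 and |⟨(2,1)⟩| = 6, so |H| is a multiple of lcm(2, 6) = 6 and divides |G| = 24.
Closing under the operation: H = {(0,0), (0,1), (2,0), (2,1), (4,0), (4,1), (6,0), (6,1), (8,0), (8,1), (10,0), (10,1)}, so |H| = 12.

12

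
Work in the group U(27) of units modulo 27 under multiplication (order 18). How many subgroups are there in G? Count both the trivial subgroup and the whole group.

|G| = 18, so by Lagrange every subgroup order divides 18. Divisors: 1, 2, 3, 6, 9, 18.
Subgroups by order — order 1: 1; order 2: 1; order 3: 1; order 6: 1; order 9: 1; order 18: 1.
Total: 1 + 1 + 1 + 1 + 1 + 1 = 6.

6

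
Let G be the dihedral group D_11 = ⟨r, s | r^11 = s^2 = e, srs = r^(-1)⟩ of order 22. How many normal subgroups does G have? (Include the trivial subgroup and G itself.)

G has 14 subgroups. Checking conjugation-invariance by order — order 1: 1/1 normal; order 2: 0/11 normal; order 11: 1/1 normal; order 22: 1/1 normal.
Total normal subgroups: 3.

3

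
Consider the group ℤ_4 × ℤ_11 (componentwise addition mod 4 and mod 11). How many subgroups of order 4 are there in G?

|G| = 44 and 4 | 44, so subgroups of order 4 are possible by Lagrange.
The subgroups of order 4 are: {(0,0), (1,0), (2,0), (3,0)}.
So G has 1 subgroup of order 4.

1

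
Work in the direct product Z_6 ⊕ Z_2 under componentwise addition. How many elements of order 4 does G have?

0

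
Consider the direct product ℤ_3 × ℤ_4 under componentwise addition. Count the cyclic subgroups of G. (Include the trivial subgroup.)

6

A cyclic subgroup of order d is generated by each of its φ(d) elements of order d, so the cyclic subgroups of order d number (#elements of order d)/φ(d).
Cyclic subgroups by order — order 1: 1; order 2: 1; order 3: 1; order 4: 1; order 6: 1; order 12: 1.
Total: 6.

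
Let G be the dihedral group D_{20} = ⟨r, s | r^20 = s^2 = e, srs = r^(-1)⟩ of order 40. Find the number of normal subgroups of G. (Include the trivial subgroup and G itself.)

G has 48 subgroups. Checking conjugation-invariance by order — order 1: 1/1 normal; order 2: 1/21 normal; order 4: 1/11 normal; order 5: 1/1 normal; order 8: 0/5 normal; order 10: 1/5 normal; order 20: 3/3 normal; order 40: 1/1 normal.
Total normal subgroups: 9.

9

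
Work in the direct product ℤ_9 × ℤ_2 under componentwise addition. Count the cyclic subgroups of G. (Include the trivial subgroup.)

6

A cyclic subgroup of order d is generated by each of its φ(d) elements of order d, so the cyclic subgroups of order d number (#elements of order d)/φ(d).
Cyclic subgroups by order — order 1: 1; order 2: 1; order 3: 1; order 6: 1; order 9: 1; order 18: 1.
Total: 6.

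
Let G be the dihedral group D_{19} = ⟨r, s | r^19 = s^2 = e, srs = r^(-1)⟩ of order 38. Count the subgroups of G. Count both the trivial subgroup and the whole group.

|G| = 38, so by Lagrange every subgroup order divides 38. Divisors: 1, 2, 19, 38.
Subgroups by order — order 1: 1; order 2: 19; order 19: 1; order 38: 1.
Total: 1 + 19 + 1 + 1 = 22.

22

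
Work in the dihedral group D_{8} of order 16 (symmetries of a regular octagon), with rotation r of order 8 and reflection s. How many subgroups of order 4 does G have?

5

|G| = 16 and 4 | 16, so subgroups of order 4 are possible by Lagrange.
The subgroups of order 4 are: {e, r^2, r^4, r^6}; {e, r^4, r^2s, r^6s}; {e, r^4, r^3s, r^7s}; {e, r^4, s, r^4s}; … (5 in all).
So G has 5 subgroups of order 4.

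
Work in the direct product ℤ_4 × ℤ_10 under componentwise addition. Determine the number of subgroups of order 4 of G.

|G| = 40 and 4 | 40, so subgroups of order 4 are possible by Lagrange.
The subgroups of order 4 are: {(0,0), (0,5), (2,0), (2,5)}; {(0,0), (1,0), (2,0), (3,0)}; {(0,0), (1,5), (2,0), (3,5)}.
So G has 3 subgroups of order 4.

3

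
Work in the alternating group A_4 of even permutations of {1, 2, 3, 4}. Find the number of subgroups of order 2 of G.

|G| = 12 and 2 | 12, so subgroups of order 2 are possible by Lagrange.
The subgroups of order 2 are: {e, (1 2)(3 4)}; {e, (1 3)(2 4)}; {e, (1 4)(2 3)}.
So G has 3 subgroups of order 2.

3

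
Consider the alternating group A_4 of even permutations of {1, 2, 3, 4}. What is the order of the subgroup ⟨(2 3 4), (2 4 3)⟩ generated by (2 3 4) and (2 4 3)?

|⟨(2 3 4)⟩| = 3 and |⟨(2 4 3)⟩| = 3, so |H| is a multiple of lcm(3, 3) = 3 and divides |G| = 12.
Closing under the operation: H = {e, (2 3 4), (2 4 3)}, so |H| = 3.

3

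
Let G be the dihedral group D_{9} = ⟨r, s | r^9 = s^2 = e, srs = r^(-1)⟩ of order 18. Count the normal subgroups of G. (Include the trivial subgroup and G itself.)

4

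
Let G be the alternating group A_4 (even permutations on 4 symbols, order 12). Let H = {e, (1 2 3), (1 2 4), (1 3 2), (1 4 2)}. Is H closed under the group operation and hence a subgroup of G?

No

|H| = 5 does not divide |G| = 12, so by Lagrange H is not a subgroup.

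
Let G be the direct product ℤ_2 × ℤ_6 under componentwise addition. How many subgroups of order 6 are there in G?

3

|G| = 12 and 6 | 12, so subgroups of order 6 are possible by Lagrange.
The subgroups of order 6 are: {(0,0), (0,1), (0,2), (0,3), (0,4), (0,5)}; {(0,0), (0,2), (0,4), (1,0), (1,2), (1,4)}; {(0,0), (0,2), (0,4), (1,1), (1,3), (1,5)}.
So G has 3 subgroups of order 6.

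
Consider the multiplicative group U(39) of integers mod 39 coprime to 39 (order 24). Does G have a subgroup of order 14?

No

14 does not divide |G| = 24, so by Lagrange no subgroup of order 14 exists.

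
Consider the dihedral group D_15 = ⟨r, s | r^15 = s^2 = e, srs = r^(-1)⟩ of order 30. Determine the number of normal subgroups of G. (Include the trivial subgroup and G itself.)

G has 28 subgroups. Checking conjugation-invariance by order — order 1: 1/1 normal; order 2: 0/15 normal; order 3: 1/1 normal; order 5: 1/1 normal; order 6: 0/5 normal; order 10: 0/3 normal; order 15: 1/1 normal; order 30: 1/1 normal.
Total normal subgroups: 5.

5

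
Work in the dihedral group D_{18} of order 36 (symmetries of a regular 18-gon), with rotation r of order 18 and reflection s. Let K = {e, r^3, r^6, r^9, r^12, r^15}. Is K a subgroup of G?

|K| = 6 divides |G| = 36, consistent with Lagrange.
K contains the identity, every element's inverse is in K, and K is closed under ·: it is a subgroup.
In fact K = ⟨r^15⟩.

Yes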